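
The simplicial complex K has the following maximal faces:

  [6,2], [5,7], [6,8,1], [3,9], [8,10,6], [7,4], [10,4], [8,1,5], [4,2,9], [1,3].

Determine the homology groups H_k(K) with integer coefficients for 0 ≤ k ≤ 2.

H_0 ≅ Z,  H_1 ≅ Z^3,  H_2 = 0.

We work with the vertex ordering 1 < 2 < 3 < 4 < 5 < 6 < 7 < 8 < 9 < 10. The simplices of K, each written with vertices in increasing order, are:

  0-simplices (10): [1], [2], [3], [4], [5], [6], [7], [8], [9], [10]
  1-simplices (16): [1,3], [1,5], [1,6], [1,8], [2,4], [2,6], [2,9], [3,9], [4,7], [4,9], [4,10], [5,7], [5,8], [6,8], [6,10], [8,10]
  2-simplices (4): [1,5,8], [1,6,8], [2,4,9], [6,8,10]

Hence C_0 ≅ Z^10, C_1 ≅ Z^16, C_2 ≅ Z^4.

Boundary ∂_1: C_1 → C_0 maps an edge to its endpoints' difference, ∂[p,q] = q − p.
As a 10×16 matrix over Z this has rank 9, with invariant factors (1,1,1,1,1,1,1,1,1).

The boundary map ∂_2: C_2 → C_1 maps a triangle to the signed sum of its edges. For instance
  ∂[6,8,10] = [8,10] − [6,10] + [6,8],
  ∂[1,6,8] = [6,8] − [1,8] + [1,6].
The resulting 16×4 matrix has rank 4, and its Smith normal form has invariant factors (1,1,1,1).

Now H_k = ker ∂_k / im ∂_{k+1}, so:

  H_0: rank C_0 − rank ∂_1 = 10 − 9 = 1, and the invariant factors of ∂_1 are all 1, so H_0 ≅ Z.
  H_1: rank ker ∂_1 − rank ∂_2 = (16 − 9) − 4 = 3, and the invariant factors of ∂_2 are all 1, so H_1 ≅ Z^3.
  H_2: rank ker ∂_2 − rank ∂_3 = (4 − 4) − 0 = 0, and there is no ∂_3, so H_2 ≅ 0.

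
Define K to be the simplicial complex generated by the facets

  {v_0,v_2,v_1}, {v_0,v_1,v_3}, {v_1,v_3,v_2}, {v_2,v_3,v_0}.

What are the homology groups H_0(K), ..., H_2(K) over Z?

Take the total order v_0 < v_1 < v_2 < v_3 on the vertex set. Then K (dimension 2) consists of the simplices:

  0-simplices (4): [v_0], [v_1], [v_2], [v_3]
  1-simplices (6): [v_0,v_1], [v_0,v_2], [v_0,v_3], [v_1,v_2], [v_1,v_3], [v_2,v_3]
  2-simplices (4): [v_0,v_1,v_2], [v_0,v_1,v_3], [v_0,v_2,v_3], [v_1,v_2,v_3]

Hence C_0 ≅ Z^4, C_1 ≅ Z^6, C_2 ≅ Z^4.

∂_1: C_1 → C_0 is given by ∂[p,q] = [q] − [p]. For instance
  ∂[v_0,v_3] = [v_3] − [v_0].
The 4×6 boundary matrix has rank 3 and Smith normal form diag(1,1,1).

∂_2: C_2 → C_1 sends each 2-simplex [p,q,r] to [q,r] − [p,r] + [p,q]. For instance
  ∂[v_1,v_2,v_3] = [v_2,v_3] − [v_1,v_3] + [v_1,v_2],
  ∂[v_0,v_1,v_2] = [v_1,v_2] − [v_0,v_2] + [v_0,v_1].
As a 6×4 matrix over Z this has rank 3, with invariant factors (1,1,1).

Now H_k = ker ∂_k / im ∂_{k+1}, so:

  H_0: rank C_0 − rank ∂_1 = 4 − 3 = 1, and the invariant factors of ∂_1 are all 1, so H_0 ≅ Z.
  H_1: rank ker ∂_1 − rank ∂_2 = (6 − 3) − 3 = 0, and the invariant factors of ∂_2 are all 1, so H_1 ≅ 0.
  H_2: rank ker ∂_2 − rank ∂_3 = (4 − 3) − 0 = 1, and there is no ∂_3, so H_2 ≅ Z.

H_0 ≅ Z,  H_1 = 0,  H_2 ≅ Z.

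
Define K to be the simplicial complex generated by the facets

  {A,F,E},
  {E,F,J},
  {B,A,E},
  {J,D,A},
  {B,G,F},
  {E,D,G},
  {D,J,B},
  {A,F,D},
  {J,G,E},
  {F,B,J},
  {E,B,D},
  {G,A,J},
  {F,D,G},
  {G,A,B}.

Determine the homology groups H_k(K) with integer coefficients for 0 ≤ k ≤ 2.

Order the vertices as A < B < D < E < F < G < J. Listing each simplex with vertices in this order, K has dimension 2 with simplices:

  0-simplices (7): A, B, D, E, F, G, J
  1-simplices (21): AB, AD, AE, AF, AG, AJ, BD, BE, BF, BG, BJ, DE, DF, DG, DJ, EF, EG, EJ, FG, FJ, GJ
  2-simplices (14): ABE, ABG, ADF, ADJ, AEF, AGJ, BDE, BDJ, BFG, BFJ, DEG, DFG, EFJ, EGJ

so the chain groups are C_0 ≅ Z^7, C_1 ≅ Z^21, C_2 ≅ Z^14.

The boundary map ∂_1: C_1 → C_0 maps an edge to its endpoints' difference, ∂[p,q] = q − p.
The resulting 7×21 matrix has rank 6, and its Smith normal form has invariant factors (1,1,1,1,1,1).

Boundary ∂_2: C_2 → C_1 acts by ∂[p,q,r] = [q,r] − [p,r] + [p,q]. For instance
  ∂DEG = EG − DG + DE,
  ∂BFG = FG − BG + BF.
The 21×14 boundary matrix has rank 13 and Smith normal form diag(1,1,1,1,1,1,1,1,1,1,1,1,1).

From H_k ≅ ker(∂_k) / im(∂_{k+1}) we obtain:

  H_0: rank C_0 − rank ∂_1 = 7 − 6 = 1, and the invariant factors of ∂_1 are all 1, so H_0 = Z.
  H_1: rank ker ∂_1 − rank ∂_2 = (21 − 6) − 13 = 2, and the invariant factors of ∂_2 are all 1, so H_1 = Z^2.
  H_2: rank ker ∂_2 − rank ∂_3 = (14 − 13) − 0 = 1, and there is no ∂_3, so H_2 = Z.

As a check, the Euler characteristic is 7 − 21 + 14 = 0, which agrees with 1 − 2 + 1 = 0.

H_0 ≅ Z,  H_1 ≅ Z^2,  H_2 ≅ Z.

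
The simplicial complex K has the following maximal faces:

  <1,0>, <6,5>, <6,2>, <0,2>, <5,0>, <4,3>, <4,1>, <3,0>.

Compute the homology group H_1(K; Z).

We work with the vertex ordering 0 < 1 < 2 < 3 < 4 < 5 < 6. The simplices of K, each written with vertices in increasing order, are:

  0-simplices (7): [0], [1], [2], [3], [4], [5], [6]
  1-simplices (8): [0,1], [0,2], [0,3], [0,5], [1,4], [2,6], [3,4], [5,6]

giving chain groups C_0 ≅ Z^7, C_1 ≅ Z^8.

∂_1: C_1 → C_0 sends each edge [p,q] (with p < q) to q − p.
The 7×8 boundary matrix has rank 6 and Smith normal form diag(1,1,1,1,1,1).

Now H_k = ker ∂_k / im ∂_{k+1}, so:

  H_1: rank ker ∂_1 − rank ∂_2 = (8 − 6) − 0 = 2, and there is no ∂_2, so H_1 ≅ Z^2.

H_1 = Z^2.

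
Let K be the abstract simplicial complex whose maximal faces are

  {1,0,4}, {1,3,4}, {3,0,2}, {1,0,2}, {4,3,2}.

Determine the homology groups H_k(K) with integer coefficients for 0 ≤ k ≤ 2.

H_0 ≅ Z,  H_1 ≅ Z,  H_2 = 0.

Order the vertices as 0 < 1 < 2 < 3 < 4. Listing each simplex with vertices in this order, K has dimension 2 with simplices:

  0-simplices (5): [0], [1], [2], [3], [4]
  1-simplices (10): [0,1], [0,2], [0,3], [0,4], [1,2], [1,3], [1,4], [2,3], [2,4], [3,4]
  2-simplices (5): [0,1,2], [0,1,4], [0,2,3], [1,3,4], [2,3,4]

so the chain groups are C_0 ≅ Z^5, C_1 ≅ Z^10, C_2 ≅ Z^5.

∂_1: C_1 → C_0 maps an edge to its endpoints' difference, ∂[p,q] = q − p.
This gives a 5×10 integer matrix of rank 4; reducing to Smith normal form yields diagonal entries (1,1,1,1).

Boundary ∂_2: C_2 → C_1 sends each 2-simplex [p,q,r] to [q,r] − [p,r] + [p,q]. For instance
  ∂[0,1,4] = [1,4] − [0,4] + [0,1],
  ∂[2,3,4] = [3,4] − [2,4] + [2,3].
The resulting 10×5 matrix has rank 5, and its Smith normal form has invariant factors (1,1,1,1,1).

From H_k ≅ ker(∂_k) / im(∂_{k+1}) we obtain:

  H_0: rank C_0 − rank ∂_1 = 5 − 4 = 1, and the invariant factors of ∂_1 are all 1, so H_0 ≅ Z.
  H_1: rank ker ∂_1 − rank ∂_2 = (10 − 4) − 5 = 1, and the invariant factors of ∂_2 are all 1, so H_1 ≅ Z.
  H_2: rank ker ∂_2 − rank ∂_3 = (5 − 5) − 0 = 0, and there is no ∂_3, so H_2 ≅ 0.

As a check, the Euler characteristic is 5 − 10 + 5 = 0, which agrees with 1 − 1 + 0 = 0.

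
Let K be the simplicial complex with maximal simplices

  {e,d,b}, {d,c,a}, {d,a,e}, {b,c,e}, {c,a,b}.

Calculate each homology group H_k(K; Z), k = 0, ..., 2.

H_0 ≅ Z,  H_1 ≅ Z,  H_2 = 0.

Fix the vertex order a < b < c < d < e and write every simplex with vertices in increasing order. Then dim K = 2 and the simplices of K are:

  0-simplices (5): a, b, c, d, e
  1-simplices (10): ab, ac, ad, ae, bc, bd, be, cd, ce, de
  2-simplices (5): abc, acd, ade, bce, bde

Hence C_0 ≅ Z^5, C_1 ≅ Z^10, C_2 ≅ Z^5.

∂_1: C_1 → C_0 sends each edge [p,q] (with p < q) to q − p.
The 5×10 boundary matrix has rank 4 and Smith normal form diag(1,1,1,1).

The boundary map ∂_2: C_2 → C_1 maps a triangle to the signed sum of its edges. For instance
  ∂bce = ce − be + bc,
  ∂acd = cd − ad + ac.
This gives a 10×5 integer matrix of rank 5; reducing to Smith normal form yields diagonal entries (1,1,1,1,1).

Reading off H_k = ker ∂_k / im ∂_{k+1}:

  H_0: rank C_0 − rank ∂_1 = 5 − 4 = 1, and the invariant factors of ∂_1 are all 1, so H_0 ≅ Z.
  H_1: rank ker ∂_1 − rank ∂_2 = (10 − 4) − 5 = 1, and the invariant factors of ∂_2 are all 1, so H_1 ≅ Z.
  H_2: rank ker ∂_2 − rank ∂_3 = (5 − 5) − 0 = 0, and there is no ∂_3, so H_2 ≅ 0.

As a check, the Euler characteristic is 5 − 10 + 5 = 0, which agrees with 1 − 1 + 0 = 0.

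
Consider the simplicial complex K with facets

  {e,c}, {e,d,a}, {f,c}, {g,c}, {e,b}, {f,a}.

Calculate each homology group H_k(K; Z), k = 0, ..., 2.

Fix the vertex order a < b < c < d < e < f < g and write every simplex with vertices in increasing order. Then dim K = 2 and the simplices of K are:

  0-simplices (7): a, b, c, d, e, f, g
  1-simplices (8): ad, ae, af, be, ce, cf, cg, de
  2-simplices (1): ade

giving chain groups C_0 ≅ Z^7, C_1 ≅ Z^8, C_2 ≅ Z^1.

Boundary ∂_1: C_1 → C_0 sends each edge [p,q] (with p < q) to q − p. For instance
  ∂cg = g − c.
The resulting 7×8 matrix has rank 6, and its Smith normal form has invariant factors (1,1,1,1,1,1).

Boundary ∂_2: C_2 → C_1 maps a triangle to the signed sum of its edges. For instance
  ∂ade = de − ae + ad.
The 8×1 boundary matrix has rank 1 and Smith normal form diag(1).

From H_k ≅ ker(∂_k) / im(∂_{k+1}) we obtain:

  H_0: rank C_0 − rank ∂_1 = 7 − 6 = 1, and the invariant factors of ∂_1 are all 1, so H_0 = Z.
  H_1: rank ker ∂_1 − rank ∂_2 = (8 − 6) − 1 = 1, and the invariant factors of ∂_2 are all 1, so H_1 = Z.
  H_2: rank ker ∂_2 − rank ∂_3 = (1 − 1) − 0 = 0, and there is no ∂_3, so H_2 = 0.

H_0 ≅ Z,  H_1 ≅ Z,  H_2 = 0.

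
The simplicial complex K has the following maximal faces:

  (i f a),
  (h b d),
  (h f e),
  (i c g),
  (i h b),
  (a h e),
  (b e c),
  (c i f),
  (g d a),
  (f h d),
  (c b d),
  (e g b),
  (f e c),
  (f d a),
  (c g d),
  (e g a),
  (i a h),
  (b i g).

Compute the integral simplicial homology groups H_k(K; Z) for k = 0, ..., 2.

Take the total order a < b < c < d < e < f < g < h < i on the vertex set. Then K (dimension 2) consists of the simplices:

  0-simplices (9): a, b, c, d, e, f, g, h, i
  1-simplices (27): ad, ae, af, ag, ah, ai, bc, bd, be, bg, bh, bi, cd, ce, cf, cg, ci, df, dg, dh, ef, eg, eh, fh, fi, gi, hi
  2-simplices (18): adf, adg, aeg, aeh, afi, ahi, bcd, bce, bdh, beg, bgi, bhi, cdg, cef, cfi, cgi, dfh, efh

Hence C_0 ≅ Z^9, C_1 ≅ Z^27, C_2 ≅ Z^18.

∂_1: C_1 → C_0 maps an edge to its endpoints' difference, ∂[p,q] = q − p.
The resulting 9×27 matrix has rank 8, and its Smith normal form has invariant factors (1,1,1,1,1,1,1,1).

The boundary map ∂_2: C_2 → C_1 acts by ∂[p,q,r] = [q,r] − [p,r] + [p,q]. For instance
  ∂cgi = gi − ci + cg,
  ∂bgi = gi − bi + bg.
As a 27×18 matrix over Z this has rank 18, with invariant factors (1,1,1,1,1,1,1,1,1,1,1,1,1,1,1,1,1,2).

Now H_k = ker ∂_k / im ∂_{k+1}, so:

  H_0: rank C_0 − rank ∂_1 = 9 − 8 = 1, and the invariant factors of ∂_1 are all 1, so H_0 = Z.
  H_1: rank ker ∂_1 − rank ∂_2 = (27 − 8) − 18 = 1, and ∂_2 has invariant factor 2 > 1, so H_1 = Z ⊕ Z/2Z.
  H_2: rank ker ∂_2 − rank ∂_3 = (18 − 18) − 0 = 0, and there is no ∂_3, so H_2 = 0.

(K is a triangulation of the Klein bottle.)

H_0 = Z,  H_1 = Z ⊕ Z/2Z,  H_2 = 0.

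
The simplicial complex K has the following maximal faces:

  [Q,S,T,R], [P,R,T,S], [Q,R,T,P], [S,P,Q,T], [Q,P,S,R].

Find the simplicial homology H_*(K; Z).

Take the total order P < Q < R < S < T on the vertex set. Then K (dimension 3) consists of the simplices:

  0-simplices (5): P, Q, R, S, T
  1-simplices (10): PQ, PR, PS, PT, QR, QS, QT, RS, RT, ST
  2-simplices (10): PQR, PQS, PQT, PRS, PRT, PST, QRS, QRT, QST, RST
  3-simplices (5): PQRS, PQRT, PQST, PRST, QRST

giving chain groups C_0 ≅ Z^5, C_1 ≅ Z^10, C_2 ≅ Z^10, C_3 ≅ Z^5.

Boundary ∂_1: C_1 → C_0 sends each edge [p,q] (with p < q) to q − p.
As a 5×10 matrix over Z this has rank 4, with invariant factors (1,1,1,1).

∂_2: C_2 → C_1 maps a triangle to the signed sum of its edges. For instance
  ∂QST = ST − QT + QS,
  ∂PRT = RT − PT + PR.
The 10×10 boundary matrix has rank 6 and Smith normal form diag(1,1,1,1,1,1).

The boundary map ∂_3: C_3 → C_2 sends each 3-simplex σ to the alternating sum Σ_i (−1)^i (σ with its i-th vertex removed). For instance
  ∂PRST = RST − PST + PRT − PRS,
  ∂PQRT = QRT − PRT + PQT − PQR.
The resulting 10×5 matrix has rank 4, and its Smith normal form has invariant factors (1,1,1,1).

Reading off H_k = ker ∂_k / im ∂_{k+1}:

  H_0: rank C_0 − rank ∂_1 = 5 − 4 = 1, and the invariant factors of ∂_1 are all 1, so H_0 ≅ Z.
  H_1: rank ker ∂_1 − rank ∂_2 = (10 − 4) − 6 = 0, and the invariant factors of ∂_2 are all 1, so H_1 ≅ 0.
  H_2: rank ker ∂_2 − rank ∂_3 = (10 − 6) − 4 = 0, and the invariant factors of ∂_3 are all 1, so H_2 ≅ 0.
  H_3: rank ker ∂_3 − rank ∂_4 = (5 − 4) − 0 = 1, and there is no ∂_4, so H_3 ≅ Z.

(K is a triangulation of the 3-sphere S^3.)

H_0 = Z,  H_1 = 0,  H_2 = 0,  H_3 = Z.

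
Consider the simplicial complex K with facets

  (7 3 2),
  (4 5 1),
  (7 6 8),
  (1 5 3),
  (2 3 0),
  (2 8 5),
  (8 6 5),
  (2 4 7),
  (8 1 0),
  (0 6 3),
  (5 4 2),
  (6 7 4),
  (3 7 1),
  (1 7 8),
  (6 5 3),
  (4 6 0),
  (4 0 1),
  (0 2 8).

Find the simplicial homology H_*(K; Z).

H_0 = Z,  H_1 = Z^2,  H_2 = Z.

K has 9 vertices, 27 edges, 18 triangles.
rank ∂_0 = 0, rank ∂_1 = 8 ⇒ b_0 = 9 − 0 − 8 = 1; all invariant factors of ∂_1 are 1 so no torsion. So H_0 = Z.
rank ∂_1 = 8, rank ∂_2 = 17 ⇒ b_1 = 27 − 8 − 17 = 2; all invariant factors of ∂_2 are 1 so no torsion. So H_1 = Z^2.
rank ∂_2 = 17, rank ∂_3 = 0 ⇒ b_2 = 18 − 17 − 0 = 1. So H_2 = Z.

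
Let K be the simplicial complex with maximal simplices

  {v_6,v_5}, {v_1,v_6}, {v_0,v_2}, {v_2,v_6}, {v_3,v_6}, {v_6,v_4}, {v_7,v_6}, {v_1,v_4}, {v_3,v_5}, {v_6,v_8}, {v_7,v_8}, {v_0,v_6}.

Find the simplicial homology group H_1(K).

H_1 ≅ Z^4.

Order the vertices as v_0 < v_1 < v_2 < v_3 < v_4 < v_5 < v_6 < v_7 < v_8. Listing each simplex with vertices in this order, K has dimension 1 with simplices:

  0-simplices (9): [v_0], [v_1], [v_2], [v_3], [v_4], [v_5], [v_6], [v_7], [v_8]
  1-simplices (12): [v_0,v_2], [v_0,v_6], [v_1,v_4], [v_1,v_6], [v_2,v_6], [v_3,v_5], [v_3,v_6], [v_4,v_6], [v_5,v_6], [v_6,v_7], [v_6,v_8], [v_7,v_8]

Hence C_0 ≅ Z^9, C_1 ≅ Z^12.

Boundary ∂_1: C_1 → C_0 is given by ∂[p,q] = [q] − [p]. For instance
  ∂[v_0,v_6] = [v_6] − [v_0].
As a 9×12 matrix over Z this has rank 8, with invariant factors (1,1,1,1,1,1,1,1).

Computing H_k = (kernel of ∂_k) / (image of ∂_{k+1}):

  H_1: rank ker ∂_1 − rank ∂_2 = (12 − 8) − 0 = 4, and there is no ∂_2, so H_1 ≅ Z^4.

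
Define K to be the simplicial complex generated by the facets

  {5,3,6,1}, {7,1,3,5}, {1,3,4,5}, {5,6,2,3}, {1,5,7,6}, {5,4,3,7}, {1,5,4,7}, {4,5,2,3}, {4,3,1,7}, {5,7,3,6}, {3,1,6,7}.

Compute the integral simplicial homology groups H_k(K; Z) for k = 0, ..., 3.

H_0 = Z,  H_1 = 0,  H_2 = 0,  H_3 = Z^2.

Fix the vertex order 1 < 2 < 3 < 4 < 5 < 6 < 7 and write every simplex with vertices in increasing order. Then dim K = 3 and the simplices of K are:

  0-simplices (7): [1], [2], [3], [4], [5], [6], [7]
  1-simplices (18): [1,3], [1,4], [1,5], [1,6], [1,7], [2,3], [2,4], [2,5], [2,6], [3,4], [3,5], [3,6], [3,7], [4,5], [4,7], [5,6], [5,7], [6,7]
  2-simplices (21): (21 of them)
  3-simplices (11): [1,3,4,5], [1,3,4,7], [1,3,5,6], [1,3,5,7], [1,3,6,7], [1,4,5,7], [1,5,6,7], [2,3,4,5], [2,3,5,6], [3,4,5,7], [3,5,6,7]

Hence C_0 ≅ Z^7, C_1 ≅ Z^18, C_2 ≅ Z^21, C_3 ≅ Z^11.

The boundary map ∂_1: C_1 → C_0 sends each edge [p,q] (with p < q) to q − p.
The 7×18 boundary matrix has rank 6 and Smith normal form diag(1,1,1,1,1,1).

The boundary map ∂_2: C_2 → C_1 maps a triangle to the signed sum of its edges. For instance
  ∂[2,3,6] = [3,6] − [2,6] + [2,3],
  ∂[1,3,7] = [3,7] − [1,7] + [1,3].
The 18×21 boundary matrix has rank 12 and Smith normal form diag(1,1,1,1,1,1,1,1,1,1,1,1).

The boundary map ∂_3: C_3 → C_2 sends each 3-simplex σ to the alternating sum Σ_i (−1)^i (σ with its i-th vertex removed). For instance
  ∂[1,3,5,6] = [3,5,6] − [1,5,6] + [1,3,6] − [1,3,5],
  ∂[1,3,4,7] = [3,4,7] − [1,4,7] + [1,3,7] − [1,3,4].
As a 21×11 matrix over Z this has rank 9, with invariant factors (1,1,1,1,1,1,1,1,1).

Reading off H_k = ker ∂_k / im ∂_{k+1}:

  H_0: rank C_0 − rank ∂_1 = 7 − 6 = 1, and the invariant factors of ∂_1 are all 1, so H_0 ≅ Z.
  H_1: rank ker ∂_1 − rank ∂_2 = (18 − 6) − 12 = 0, and the invariant factors of ∂_2 are all 1, so H_1 ≅ 0.
  H_2: rank ker ∂_2 − rank ∂_3 = (21 − 12) − 9 = 0, and the invariant factors of ∂_3 are all 1, so H_2 ≅ 0.
  H_3: rank ker ∂_3 − rank ∂_4 = (11 − 9) − 0 = 2, and there is no ∂_4, so H_3 ≅ Z^2.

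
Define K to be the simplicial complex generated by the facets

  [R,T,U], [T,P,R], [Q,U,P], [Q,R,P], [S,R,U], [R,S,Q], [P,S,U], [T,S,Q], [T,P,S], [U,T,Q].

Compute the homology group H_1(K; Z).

Fix the vertex order P < Q < R < S < T < U and write every simplex with vertices in increasing order. Then dim K = 2 and the simplices of K are:

  0-simplices (6): P, Q, R, S, T, U
  1-simplices (15): PQ, PR, PS, PT, PU, QR, QS, QT, QU, RS, RT, RU, ST, SU, TU
  2-simplices (10): PQR, PQU, PRT, PST, PSU, QRS, QST, QTU, RSU, RTU

Hence C_0 ≅ Z^6, C_1 ≅ Z^15, C_2 ≅ Z^10.

Boundary ∂_1: C_1 → C_0 is given by ∂[p,q] = [q] − [p]. For instance
  ∂PQ = Q − P.
The 6×15 boundary matrix has rank 5 and Smith normal form diag(1,1,1,1,1).

The boundary map ∂_2: C_2 → C_1 maps a triangle to the signed sum of its edges. For instance
  ∂RSU = SU − RU + RS,
  ∂PQU = QU − PU + PQ.
This gives a 15×10 integer matrix of rank 10; reducing to Smith normal form yields diagonal entries (1,1,1,1,1,1,1,1,1,2).

Reading off H_k = ker ∂_k / im ∂_{k+1}:

  H_1: rank ker ∂_1 − rank ∂_2 = (15 − 5) − 10 = 0, and ∂_2 has invariant factor 2 > 1, so H_1 ≅ Z/2.

H_1 = Z/2.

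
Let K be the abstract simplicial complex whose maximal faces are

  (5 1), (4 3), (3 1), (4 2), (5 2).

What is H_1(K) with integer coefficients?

Fix the vertex order 1 < 2 < 3 < 4 < 5 and write every simplex with vertices in increasing order. Then dim K = 1 and the simplices of K are:

  0-simplices (5): [1], [2], [3], [4], [5]
  1-simplices (5): [1,3], [1,5], [2,4], [2,5], [3,4]

so the chain groups are C_0 ≅ Z^5, C_1 ≅ Z^5.

Boundary ∂_1: C_1 → C_0 is given by ∂[p,q] = [q] − [p].
The resulting 5×5 matrix has rank 4, and its Smith normal form has invariant factors (1,1,1,1).

Now H_k = ker ∂_k / im ∂_{k+1}, so:

  H_1: rank ker ∂_1 − rank ∂_2 = (5 − 4) − 0 = 1, and there is no ∂_2, so H_1 = Z.

(K is a triangulation of the circle S^1.)

H_1 ≅ Z.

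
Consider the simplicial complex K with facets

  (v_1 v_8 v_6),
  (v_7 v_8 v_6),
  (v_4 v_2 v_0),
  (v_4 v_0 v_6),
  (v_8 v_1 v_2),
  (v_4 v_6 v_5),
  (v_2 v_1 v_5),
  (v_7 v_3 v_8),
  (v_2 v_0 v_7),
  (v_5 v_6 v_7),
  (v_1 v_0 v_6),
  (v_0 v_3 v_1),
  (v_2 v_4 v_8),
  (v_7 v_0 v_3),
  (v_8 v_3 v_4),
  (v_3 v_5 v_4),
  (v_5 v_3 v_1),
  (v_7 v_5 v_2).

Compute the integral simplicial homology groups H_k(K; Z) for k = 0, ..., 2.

Fix the vertex order v_0 < v_1 < v_2 < v_3 < v_4 < v_5 < v_6 < v_7 < v_8 and write every simplex with vertices in increasing order. Then dim K = 2 and the simplices of K are:

  0-simplices (9): [v_0], [v_1], [v_2], [v_3], [v_4], [v_5], [v_6], [v_7], [v_8]
  1-simplices (27): (27 of them)
  2-simplices (18): (18 of them)

giving chain groups C_0 ≅ Z^9, C_1 ≅ Z^27, C_2 ≅ Z^18.

The boundary map ∂_1: C_1 → C_0 is given by ∂[p,q] = [q] − [p].
This gives a 9×27 integer matrix of rank 8; reducing to Smith normal form yields diagonal entries (1,1,1,1,1,1,1,1).

The boundary map ∂_2: C_2 → C_1 sends each 2-simplex [p,q,r] to [q,r] − [p,r] + [p,q]. For instance
  ∂[v_0,v_3,v_7] = [v_3,v_7] − [v_0,v_7] + [v_0,v_3],
  ∂[v_0,v_2,v_7] = [v_2,v_7] − [v_0,v_7] + [v_0,v_2].
The resulting 27×18 matrix has rank 17, and its Smith normal form has invariant factors (1,1,1,1,1,1,1,1,1,1,1,1,1,1,1,1,1).

From H_k ≅ ker(∂_k) / im(∂_{k+1}) we obtain:

  H_0: rank C_0 − rank ∂_1 = 9 − 8 = 1, and the invariant factors of ∂_1 are all 1, so H_0 = Z.
  H_1: rank ker ∂_1 − rank ∂_2 = (27 − 8) − 17 = 2, and the invariant factors of ∂_2 are all 1, so H_1 = Z^2.
  H_2: rank ker ∂_2 − rank ∂_3 = (18 − 17) − 0 = 1, and there is no ∂_3, so H_2 = Z.

As a check, the Euler characteristic is 9 − 27 + 18 = 0, which agrees with 1 − 2 + 1 = 0.

H_0 ≅ Z,  H_1 ≅ Z^2,  H_2 ≅ Z.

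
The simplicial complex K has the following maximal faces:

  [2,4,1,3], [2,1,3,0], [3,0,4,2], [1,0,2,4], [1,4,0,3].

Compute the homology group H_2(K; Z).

H_2 ≅ 0.

Take the total order 0 < 1 < 2 < 3 < 4 on the vertex set. Then K (dimension 3) consists of the simplices:

  0-simplices (5): [0], [1], [2], [3], [4]
  1-simplices (10): [0,1], [0,2], [0,3], [0,4], [1,2], [1,3], [1,4], [2,3], [2,4], [3,4]
  2-simplices (10): [0,1,2], [0,1,3], [0,1,4], [0,2,3], [0,2,4], [0,3,4], [1,2,3], [1,2,4], [1,3,4], [2,3,4]
  3-simplices (5): [0,1,2,3], [0,1,2,4], [0,1,3,4], [0,2,3,4], [1,2,3,4]

Hence C_0 ≅ Z^5, C_1 ≅ Z^10, C_2 ≅ Z^10, C_3 ≅ Z^5.

Boundary ∂_1: C_1 → C_0 is given by ∂[p,q] = [q] − [p]. For instance
  ∂[1,3] = [3] − [1].
The 5×10 boundary matrix has rank 4 and Smith normal form diag(1,1,1,1).

The boundary map ∂_2: C_2 → C_1 maps a triangle to the signed sum of its edges. For instance
  ∂[0,2,3] = [2,3] − [0,3] + [0,2],
  ∂[0,1,4] = [1,4] − [0,4] + [0,1].
The 10×10 boundary matrix has rank 6 and Smith normal form diag(1,1,1,1,1,1).

∂_3: C_3 → C_2 sends each 3-simplex σ to the alternating sum Σ_i (−1)^i (σ with its i-th vertex removed). For instance
  ∂[0,1,2,4] = [1,2,4] − [0,2,4] + [0,1,4] − [0,1,2],
  ∂[0,1,3,4] = [1,3,4] − [0,3,4] + [0,1,4] − [0,1,3].
This gives a 10×5 integer matrix of rank 4; reducing to Smith normal form yields diagonal entries (1,1,1,1).

Computing H_k = (kernel of ∂_k) / (image of ∂_{k+1}):

  H_2: rank ker ∂_2 − rank ∂_3 = (10 − 6) − 4 = 0, and the invariant factors of ∂_3 are all 1, so H_2 ≅ 0.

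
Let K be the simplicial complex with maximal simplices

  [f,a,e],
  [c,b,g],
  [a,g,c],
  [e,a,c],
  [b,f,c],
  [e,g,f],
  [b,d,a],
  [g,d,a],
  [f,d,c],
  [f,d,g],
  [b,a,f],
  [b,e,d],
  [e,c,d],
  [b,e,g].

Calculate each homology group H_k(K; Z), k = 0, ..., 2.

Take the total order a < b < c < d < e < f < g on the vertex set. Then K (dimension 2) consists of the simplices:

  0-simplices (7): a, b, c, d, e, f, g
  1-simplices (21): ab, ac, ad, ae, af, ag, bc, bd, be, bf, bg, cd, ce, cf, cg, de, df, dg, ef, eg, fg
  2-simplices (14): abd, abf, ace, acg, adg, aef, bcf, bcg, bde, beg, cde, cdf, dfg, efg

so the chain groups are C_0 ≅ Z^7, C_1 ≅ Z^21, C_2 ≅ Z^14.

The boundary map ∂_1: C_1 → C_0 is given by ∂[p,q] = [q] − [p]. For instance
  ∂bf = f − b.
As a 7×21 matrix over Z this has rank 6, with invariant factors (1,1,1,1,1,1).

∂_2: C_2 → C_1 acts by ∂[p,q,r] = [q,r] − [p,r] + [p,q]. For instance
  ∂acg = cg − ag + ac,
  ∂aef = ef − af + ae.
The resulting 21×14 matrix has rank 13, and its Smith normal form has invariant factors (1,1,1,1,1,1,1,1,1,1,1,1,1).

From H_k ≅ ker(∂_k) / im(∂_{k+1}) we obtain:

  H_0: rank C_0 − rank ∂_1 = 7 − 6 = 1, and the invariant factors of ∂_1 are all 1, so H_0 ≅ Z.
  H_1: rank ker ∂_1 − rank ∂_2 = (21 − 6) − 13 = 2, and the invariant factors of ∂_2 are all 1, so H_1 ≅ Z^2.
  H_2: rank ker ∂_2 − rank ∂_3 = (14 − 13) − 0 = 1, and there is no ∂_3, so H_2 ≅ Z.

As a check, the Euler characteristic is 7 − 21 + 14 = 0, which agrees with 1 − 2 + 1 = 0.

H_0 ≅ Z,  H_1 ≅ Z^2,  H_2 ≅ Z.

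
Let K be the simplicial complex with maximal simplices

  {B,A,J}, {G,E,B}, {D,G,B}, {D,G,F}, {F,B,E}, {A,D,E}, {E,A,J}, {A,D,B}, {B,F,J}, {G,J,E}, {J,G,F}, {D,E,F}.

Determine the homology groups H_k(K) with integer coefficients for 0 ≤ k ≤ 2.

H_0 ≅ Z,  H_1 ≅ Z/2,  H_2 = 0.

Take the total order A < B < D < E < F < G < J on the vertex set. Then K (dimension 2) consists of the simplices:

  0-simplices (7): A, B, D, E, F, G, J
  1-simplices (18): AB, AD, AE, AJ, BD, BE, BF, BG, BJ, DE, DF, DG, EF, EG, EJ, FG, FJ, GJ
  2-simplices (12): ABD, ABJ, ADE, AEJ, BDG, BEF, BEG, BFJ, DEF, DFG, EGJ, FGJ

giving chain groups C_0 ≅ Z^7, C_1 ≅ Z^18, C_2 ≅ Z^12.

∂_1: C_1 → C_0 is given by ∂[p,q] = [q] − [p].
The resulting 7×18 matrix has rank 6, and its Smith normal form has invariant factors (1,1,1,1,1,1).

∂_2: C_2 → C_1 sends each 2-simplex [p,q,r] to [q,r] − [p,r] + [p,q]. For instance
  ∂ABJ = BJ − AJ + AB,
  ∂BEG = EG − BG + BE.
This gives a 18×12 integer matrix of rank 12; reducing to Smith normal form yields diagonal entries (1,1,1,1,1,1,1,1,1,1,1,2).

Reading off H_k = ker ∂_k / im ∂_{k+1}:

  H_0: rank C_0 − rank ∂_1 = 7 − 6 = 1, and the invariant factors of ∂_1 are all 1, so H_0 ≅ Z.
  H_1: rank ker ∂_1 − rank ∂_2 = (18 − 6) − 12 = 0, and ∂_2 has invariant factor 2 > 1, so H_1 ≅ Z/2.
  H_2: rank ker ∂_2 − rank ∂_3 = (12 − 12) − 0 = 0, and there is no ∂_3, so H_2 ≅ 0.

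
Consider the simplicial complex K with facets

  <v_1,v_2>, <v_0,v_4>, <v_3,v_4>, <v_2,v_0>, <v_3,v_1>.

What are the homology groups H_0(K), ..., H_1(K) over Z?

K has 5 vertices, 5 edges.
rank ∂_0 = 0, rank ∂_1 = 4 ⇒ b_0 = 5 − 0 − 4 = 1; all invariant factors of ∂_1 are 1 so no torsion. So H_0 ≅ Z.
rank ∂_1 = 4, rank ∂_2 = 0 ⇒ b_1 = 5 − 4 − 0 = 1. So H_1 ≅ Z.

H_0 ≅ Z,  H_1 ≅ Z.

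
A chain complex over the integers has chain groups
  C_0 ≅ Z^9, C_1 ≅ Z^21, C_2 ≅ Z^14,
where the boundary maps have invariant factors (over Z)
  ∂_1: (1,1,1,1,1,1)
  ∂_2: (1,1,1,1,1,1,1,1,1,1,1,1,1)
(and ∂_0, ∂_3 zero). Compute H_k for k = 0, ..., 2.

H_0 ≅ Z^3,  H_1 ≅ Z^2,  H_2 ≅ Z.

H_0: b_0 = 9 − 0 − 6 = 3; torsion from ∂_1 factors > 1: none. So H_0 ≅ Z^3.
H_1: b_1 = 21 − 6 − 13 = 2; torsion from ∂_2 factors > 1: none. So H_1 ≅ Z^2.
H_2: b_2 = 14 − 13 − 0 = 1; torsion from ∂_3 factors > 1: none. So H_2 ≅ Z.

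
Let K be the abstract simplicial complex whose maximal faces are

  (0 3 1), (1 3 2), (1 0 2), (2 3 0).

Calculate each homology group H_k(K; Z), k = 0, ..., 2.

H_0 = Z,  H_1 = 0,  H_2 = Z.

Take the total order 0 < 1 < 2 < 3 on the vertex set. Then K (dimension 2) consists of the simplices:

  0-simplices (4): [0], [1], [2], [3]
  1-simplices (6): [0,1], [0,2], [0,3], [1,2], [1,3], [2,3]
  2-simplices (4): [0,1,2], [0,1,3], [0,2,3], [1,2,3]

so the chain groups are C_0 ≅ Z^4, C_1 ≅ Z^6, C_2 ≅ Z^4.

The boundary map ∂_1: C_1 → C_0 sends each edge [p,q] (with p < q) to q − p. For instance
  ∂[1,2] = [2] − [1].
This gives a 4×6 integer matrix of rank 3; reducing to Smith normal form yields diagonal entries (1,1,1).

Boundary ∂_2: C_2 → C_1 acts by ∂[p,q,r] = [q,r] − [p,r] + [p,q]. For instance
  ∂[1,2,3] = [2,3] − [1,3] + [1,2],
  ∂[0,2,3] = [2,3] − [0,3] + [0,2].
As a 6×4 matrix over Z this has rank 3, with invariant factors (1,1,1).

From H_k ≅ ker(∂_k) / im(∂_{k+1}) we obtain:

  H_0: rank C_0 − rank ∂_1 = 4 − 3 = 1, and the invariant factors of ∂_1 are all 1, so H_0 ≅ Z.
  H_1: rank ker ∂_1 − rank ∂_2 = (6 − 3) − 3 = 0, and the invariant factors of ∂_2 are all 1, so H_1 ≅ 0.
  H_2: rank ker ∂_2 − rank ∂_3 = (4 − 3) − 0 = 1, and there is no ∂_3, so H_2 ≅ Z.

As a check, the Euler characteristic is 4 − 6 + 4 = 2, which agrees with 1 − 0 + 1 = 2.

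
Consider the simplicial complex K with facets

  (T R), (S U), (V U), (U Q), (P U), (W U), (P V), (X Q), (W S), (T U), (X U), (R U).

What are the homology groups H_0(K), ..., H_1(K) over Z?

Fix the vertex order P < Q < R < S < T < U < V < W < X and write every simplex with vertices in increasing order. Then dim K = 1 and the simplices of K are:

  0-simplices (9): P, Q, R, S, T, U, V, W, X
  1-simplices (12): PU, PV, QU, QX, RT, RU, SU, SW, TU, UV, UW, UX

Hence C_0 ≅ Z^9, C_1 ≅ Z^12.

∂_1: C_1 → C_0 maps an edge to its endpoints' difference, ∂[p,q] = q − p. For instance
  ∂QU = U − Q.
The 9×12 boundary matrix has rank 8 and Smith normal form diag(1,1,1,1,1,1,1,1).

Now H_k = ker ∂_k / im ∂_{k+1}, so:

  H_0: rank C_0 − rank ∂_1 = 9 − 8 = 1, and the invariant factors of ∂_1 are all 1, so H_0 ≅ Z.
  H_1: rank ker ∂_1 − rank ∂_2 = (12 − 8) − 0 = 4, and there is no ∂_2, so H_1 ≅ Z^4.

H_0 ≅ Z,  H_1 ≅ Z^4.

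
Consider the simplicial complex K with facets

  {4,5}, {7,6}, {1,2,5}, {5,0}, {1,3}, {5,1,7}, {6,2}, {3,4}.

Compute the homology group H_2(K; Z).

H_2 ≅ 0.

Take the total order 0 < 1 < 2 < 3 < 4 < 5 < 6 < 7 on the vertex set. Then K (dimension 2) consists of the simplices:

  0-simplices (8): [0], [1], [2], [3], [4], [5], [6], [7]
  1-simplices (11): [0,5], [1,2], [1,3], [1,5], [1,7], [2,5], [2,6], [3,4], [4,5], [5,7], [6,7]
  2-simplices (2): [1,2,5], [1,5,7]

so the chain groups are C_0 ≅ Z^8, C_1 ≅ Z^11, C_2 ≅ Z^2.

Boundary ∂_1: C_1 → C_0 sends each edge [p,q] (with p < q) to q − p. For instance
  ∂[0,5] = [5] − [0].
As a 8×11 matrix over Z this has rank 7, with invariant factors (1,1,1,1,1,1,1).

The boundary map ∂_2: C_2 → C_1 sends each 2-simplex [p,q,r] to [q,r] − [p,r] + [p,q]. For instance
  ∂[1,5,7] = [5,7] − [1,7] + [1,5],
  ∂[1,2,5] = [2,5] − [1,5] + [1,2].
The resulting 11×2 matrix has rank 2, and its Smith normal form has invariant factors (1,1).

From H_k ≅ ker(∂_k) / im(∂_{k+1}) we obtain:

  H_2: rank ker ∂_2 − rank ∂_3 = (2 − 2) − 0 = 0, and there is no ∂_3, so H_2 ≅ 0.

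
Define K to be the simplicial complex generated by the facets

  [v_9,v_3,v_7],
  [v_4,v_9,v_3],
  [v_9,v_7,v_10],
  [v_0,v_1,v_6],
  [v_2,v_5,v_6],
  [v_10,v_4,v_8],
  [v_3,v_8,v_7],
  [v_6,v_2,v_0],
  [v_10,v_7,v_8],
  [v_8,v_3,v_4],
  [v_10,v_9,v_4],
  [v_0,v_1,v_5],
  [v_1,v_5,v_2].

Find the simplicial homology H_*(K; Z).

H_0 ≅ Z^2,  H_1 ≅ Z,  H_2 ≅ Z.

K has 11 vertices, 22 edges, 13 triangles.
rank ∂_0 = 0, rank ∂_1 = 9 ⇒ b_0 = 11 − 0 − 9 = 2; all invariant factors of ∂_1 are 1 so no torsion. So H_0 ≅ Z^2.
rank ∂_1 = 9, rank ∂_2 = 12 ⇒ b_1 = 22 − 9 − 12 = 1; all invariant factors of ∂_2 are 1 so no torsion. So H_1 ≅ Z.
rank ∂_2 = 12, rank ∂_3 = 0 ⇒ b_2 = 13 − 12 − 0 = 1. So H_2 ≅ Z.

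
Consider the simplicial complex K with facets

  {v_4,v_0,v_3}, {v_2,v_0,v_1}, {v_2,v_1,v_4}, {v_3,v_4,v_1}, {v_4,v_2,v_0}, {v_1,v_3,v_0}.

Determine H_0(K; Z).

Take the total order v_0 < v_1 < v_2 < v_3 < v_4 on the vertex set. Then K (dimension 2) consists of the simplices:

  0-simplices (5): [v_0], [v_1], [v_2], [v_3], [v_4]
  1-simplices (9): [v_0,v_1], [v_0,v_2], [v_0,v_3], [v_0,v_4], [v_1,v_2], [v_1,v_3], [v_1,v_4], [v_2,v_4], [v_3,v_4]
  2-simplices (6): [v_0,v_1,v_2], [v_0,v_1,v_3], [v_0,v_2,v_4], [v_0,v_3,v_4], [v_1,v_2,v_4], [v_1,v_3,v_4]

giving chain groups C_0 ≅ Z^5, C_1 ≅ Z^9, C_2 ≅ Z^6.

∂_1: C_1 → C_0 sends each edge [p,q] (with p < q) to q − p. For instance
  ∂[v_2,v_4] = [v_4] − [v_2].
As a 5×9 matrix over Z this has rank 4, with invariant factors (1,1,1,1).

∂_2: C_2 → C_1 maps a triangle to the signed sum of its edges. For instance
  ∂[v_0,v_1,v_3] = [v_1,v_3] − [v_0,v_3] + [v_0,v_1],
  ∂[v_0,v_3,v_4] = [v_3,v_4] − [v_0,v_4] + [v_0,v_3].
The 9×6 boundary matrix has rank 5 and Smith normal form diag(1,1,1,1,1).

Computing H_k = (kernel of ∂_k) / (image of ∂_{k+1}):

  H_0: rank C_0 − rank ∂_1 = 5 − 4 = 1, and the invariant factors of ∂_1 are all 1, so H_0 ≅ Z.

(K is a triangulation of the 2-sphere S^2.)

H_0 ≅ Z.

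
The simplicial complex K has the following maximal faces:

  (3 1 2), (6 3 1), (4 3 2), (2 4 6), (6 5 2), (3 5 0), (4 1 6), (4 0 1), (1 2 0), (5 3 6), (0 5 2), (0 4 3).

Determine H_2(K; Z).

H_2 = 0.

Take the total order 0 < 1 < 2 < 3 < 4 < 5 < 6 on the vertex set. Then K (dimension 2) consists of the simplices:

  0-simplices (7): [0], [1], [2], [3], [4], [5], [6]
  1-simplices (18): [0,1], [0,2], [0,3], [0,4], [0,5], [1,2], [1,3], [1,4], [1,6], [2,3], [2,4], [2,5], [2,6], [3,4], [3,5], [3,6], [4,6], [5,6]
  2-simplices (12): [0,1,2], [0,1,4], [0,2,5], [0,3,4], [0,3,5], [1,2,3], [1,3,6], [1,4,6], [2,3,4], [2,4,6], [2,5,6], [3,5,6]

so the chain groups are C_0 ≅ Z^7, C_1 ≅ Z^18, C_2 ≅ Z^12.

∂_1: C_1 → C_0 is given by ∂[p,q] = [q] − [p]. For instance
  ∂[2,5] = [5] − [2].
The 7×18 boundary matrix has rank 6 and Smith normal form diag(1,1,1,1,1,1).

Boundary ∂_2: C_2 → C_1 maps a triangle to the signed sum of its edges. For instance
  ∂[0,3,5] = [3,5] − [0,5] + [0,3],
  ∂[2,5,6] = [5,6] − [2,6] + [2,5].
The 18×12 boundary matrix has rank 12 and Smith normal form diag(1,1,1,1,1,1,1,1,1,1,1,2).

Now H_k = ker ∂_k / im ∂_{k+1}, so:

  H_2: rank ker ∂_2 − rank ∂_3 = (12 − 12) − 0 = 0, and there is no ∂_3, so H_2 ≅ 0.

(K is a triangulation of the real projective plane RP^2.)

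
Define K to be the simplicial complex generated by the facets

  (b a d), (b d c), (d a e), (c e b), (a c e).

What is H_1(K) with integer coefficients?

H_1 = Z.

Take the total order a < b < c < d < e on the vertex set. Then K (dimension 2) consists of the simplices:

  0-simplices (5): a, b, c, d, e
  1-simplices (10): ab, ac, ad, ae, bc, bd, be, cd, ce, de
  2-simplices (5): abd, ace, ade, bcd, bce

giving chain groups C_0 ≅ Z^5, C_1 ≅ Z^10, C_2 ≅ Z^5.

Boundary ∂_1: C_1 → C_0 is given by ∂[p,q] = [q] − [p]. For instance
  ∂de = e − d.
The resulting 5×10 matrix has rank 4, and its Smith normal form has invariant factors (1,1,1,1).

∂_2: C_2 → C_1 sends each 2-simplex [p,q,r] to [q,r] − [p,r] + [p,q]. For instance
  ∂abd = bd − ad + ab,
  ∂ace = ce − ae + ac.
The 10×5 boundary matrix has rank 5 and Smith normal form diag(1,1,1,1,1).

Now H_k = ker ∂_k / im ∂_{k+1}, so:

  H_1: rank ker ∂_1 − rank ∂_2 = (10 − 4) − 5 = 1, and the invariant factors of ∂_2 are all 1, so H_1 = Z.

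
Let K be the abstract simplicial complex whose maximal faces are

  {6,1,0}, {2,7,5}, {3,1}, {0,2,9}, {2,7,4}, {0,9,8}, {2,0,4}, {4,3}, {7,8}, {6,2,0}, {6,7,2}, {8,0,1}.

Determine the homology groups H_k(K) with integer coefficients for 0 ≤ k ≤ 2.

Order the vertices as 0 < 1 < 2 < 3 < 4 < 5 < 6 < 7 < 8 < 9. Listing each simplex with vertices in this order, K has dimension 2 with simplices:

  0-simplices (10): [0], [1], [2], [3], [4], [5], [6], [7], [8], [9]
  1-simplices (20): [0,1], [0,2], [0,4], [0,6], [0,8], [0,9], [1,3], [1,6], [1,8], [2,4], [2,5], [2,6], [2,7], [2,9], [3,4], [4,7], [5,7], [6,7], [7,8], [8,9]
  2-simplices (9): [0,1,6], [0,1,8], [0,2,4], [0,2,6], [0,2,9], [0,8,9], [2,4,7], [2,5,7], [2,6,7]

Hence C_0 ≅ Z^10, C_1 ≅ Z^20, C_2 ≅ Z^9.

Boundary ∂_1: C_1 → C_0 maps an edge to its endpoints' difference, ∂[p,q] = q − p. For instance
  ∂[2,4] = [4] − [2].
As a 10×20 matrix over Z this has rank 9, with invariant factors (1,1,1,1,1,1,1,1,1).

The boundary map ∂_2: C_2 → C_1 maps a triangle to the signed sum of its edges. For instance
  ∂[0,1,8] = [1,8] − [0,8] + [0,1],
  ∂[2,6,7] = [6,7] − [2,7] + [2,6].
The resulting 20×9 matrix has rank 9, and its Smith normal form has invariant factors (1,1,1,1,1,1,1,1,1).

Computing H_k = (kernel of ∂_k) / (image of ∂_{k+1}):

  H_0: rank C_0 − rank ∂_1 = 10 − 9 = 1, and the invariant factors of ∂_1 are all 1, so H_0 = Z.
  H_1: rank ker ∂_1 − rank ∂_2 = (20 − 9) − 9 = 2, and the invariant factors of ∂_2 are all 1, so H_1 = Z^2.
  H_2: rank ker ∂_2 − rank ∂_3 = (9 − 9) − 0 = 0, and there is no ∂_3, so H_2 = 0.

H_0 ≅ Z,  H_1 ≅ Z^2,  H_2 = 0.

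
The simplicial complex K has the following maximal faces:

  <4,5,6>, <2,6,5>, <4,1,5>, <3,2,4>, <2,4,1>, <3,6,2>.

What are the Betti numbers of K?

Fix the vertex order 1 < 2 < 3 < 4 < 5 < 6 and write every simplex with vertices in increasing order. Then dim K = 2 and the simplices of K are:

  0-simplices (6): [1], [2], [3], [4], [5], [6]
  1-simplices (12): [1,2], [1,4], [1,5], [2,3], [2,4], [2,5], [2,6], [3,4], [3,6], [4,5], [4,6], [5,6]
  2-simplices (6): [1,2,4], [1,4,5], [2,3,4], [2,3,6], [2,5,6], [4,5,6]

so the chain groups are C_0 ≅ Z^6, C_1 ≅ Z^12, C_2 ≅ Z^6.

∂_1: C_1 → C_0 is given by ∂[p,q] = [q] − [p]. For instance
  ∂[4,5] = [5] − [4].
The 6×12 boundary matrix has rank 5 and Smith normal form diag(1,1,1,1,1).

The boundary map ∂_2: C_2 → C_1 acts by ∂[p,q,r] = [q,r] − [p,r] + [p,q]. For instance
  ∂[1,4,5] = [4,5] − [1,5] + [1,4],
  ∂[2,3,6] = [3,6] − [2,6] + [2,3].
The 12×6 boundary matrix has rank 6 and Smith normal form diag(1,1,1,1,1,1).

Reading off H_k = ker ∂_k / im ∂_{k+1}:

  H_0: rank C_0 − rank ∂_1 = 6 − 5 = 1, and the invariant factors of ∂_1 are all 1, so H_0 ≅ Z.
  H_1: rank ker ∂_1 − rank ∂_2 = (12 − 5) − 6 = 1, and the invariant factors of ∂_2 are all 1, so H_1 ≅ Z.
  H_2: rank ker ∂_2 − rank ∂_3 = (6 − 6) − 0 = 0, and there is no ∂_3, so H_2 ≅ 0.

(K is a triangulation of the cylinder S^1 x I.)

Hence the Betti numbers are b_0 = 1, b_1 = 1, b_2 = 0.

b_0 = 1, b_1 = 1, b_2 = 0.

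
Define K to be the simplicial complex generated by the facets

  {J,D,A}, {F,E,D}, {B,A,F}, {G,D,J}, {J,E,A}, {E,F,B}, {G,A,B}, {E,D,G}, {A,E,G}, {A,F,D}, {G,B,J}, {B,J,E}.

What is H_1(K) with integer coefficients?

H_1 ≅ Z/2.

Fix the vertex order A < B < D < E < F < G < J and write every simplex with vertices in increasing order. Then dim K = 2 and the simplices of K are:

  0-simplices (7): A, B, D, E, F, G, J
  1-simplices (18): AB, AD, AE, AF, AG, AJ, BE, BF, BG, BJ, DE, DF, DG, DJ, EF, EG, EJ, GJ
  2-simplices (12): ABF, ABG, ADF, ADJ, AEG, AEJ, BEF, BEJ, BGJ, DEF, DEG, DGJ

Hence C_0 ≅ Z^7, C_1 ≅ Z^18, C_2 ≅ Z^12.

Boundary ∂_1: C_1 → C_0 is given by ∂[p,q] = [q] − [p]. For instance
  ∂AB = B − A.
The resulting 7×18 matrix has rank 6, and its Smith normal form has invariant factors (1,1,1,1,1,1).

Boundary ∂_2: C_2 → C_1 acts by ∂[p,q,r] = [q,r] − [p,r] + [p,q]. For instance
  ∂DGJ = GJ − DJ + DG,
  ∂ABF = BF − AF + AB.
This gives a 18×12 integer matrix of rank 12; reducing to Smith normal form yields diagonal entries (1,1,1,1,1,1,1,1,1,1,1,2).

From H_k ≅ ker(∂_k) / im(∂_{k+1}) we obtain:

  H_1: rank ker ∂_1 − rank ∂_2 = (18 − 6) − 12 = 0, and ∂_2 has invariant factor 2 > 1, so H_1 ≅ Z/2.

(K is a triangulation of the real projective plane RP^2.)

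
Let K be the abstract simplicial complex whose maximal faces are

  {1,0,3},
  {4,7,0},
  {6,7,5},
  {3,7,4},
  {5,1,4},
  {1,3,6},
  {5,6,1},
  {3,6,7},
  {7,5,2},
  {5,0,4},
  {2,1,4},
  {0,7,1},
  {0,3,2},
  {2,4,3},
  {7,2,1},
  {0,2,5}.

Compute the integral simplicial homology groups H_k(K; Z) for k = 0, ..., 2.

H_0 ≅ Z,  H_1 ≅ Z^2,  H_2 ≅ Z.

Fix the vertex order 0 < 1 < 2 < 3 < 4 < 5 < 6 < 7 and write every simplex with vertices in increasing order. Then dim K = 2 and the simplices of K are:

  0-simplices (8): [0], [1], [2], [3], [4], [5], [6], [7]
  1-simplices (24): (24 of them)
  2-simplices (16): [0,1,3], [0,1,7], [0,2,3], [0,2,5], [0,4,5], [0,4,7], [1,2,4], [1,2,7], [1,3,6], [1,4,5], [1,5,6], [2,3,4], [2,5,7], [3,4,7], [3,6,7], [5,6,7]

so the chain groups are C_0 ≅ Z^8, C_1 ≅ Z^24, C_2 ≅ Z^16.

Boundary ∂_1: C_1 → C_0 sends each edge [p,q] (with p < q) to q − p.
This gives a 8×24 integer matrix of rank 7; reducing to Smith normal form yields diagonal entries (1,1,1,1,1,1,1).

The boundary map ∂_2: C_2 → C_1 sends each 2-simplex [p,q,r] to [q,r] − [p,r] + [p,q]. For instance
  ∂[0,2,5] = [2,5] − [0,5] + [0,2],
  ∂[2,3,4] = [3,4] − [2,4] + [2,3].
The resulting 24×16 matrix has rank 15, and its Smith normal form has invariant factors (1,1,1,1,1,1,1,1,1,1,1,1,1,1,1).

Now H_k = ker ∂_k / im ∂_{k+1}, so:

  H_0: rank C_0 − rank ∂_1 = 8 − 7 = 1, and the invariant factors of ∂_1 are all 1, so H_0 = Z.
  H_1: rank ker ∂_1 − rank ∂_2 = (24 − 7) − 15 = 2, and the invariant factors of ∂_2 are all 1, so H_1 = Z^2.
  H_2: rank ker ∂_2 − rank ∂_3 = (16 − 15) − 0 = 1, and there is no ∂_3, so H_2 = Z.

As a check, the Euler characteristic is 8 − 24 + 16 = 0, which agrees with 1 − 2 + 1 = 0.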